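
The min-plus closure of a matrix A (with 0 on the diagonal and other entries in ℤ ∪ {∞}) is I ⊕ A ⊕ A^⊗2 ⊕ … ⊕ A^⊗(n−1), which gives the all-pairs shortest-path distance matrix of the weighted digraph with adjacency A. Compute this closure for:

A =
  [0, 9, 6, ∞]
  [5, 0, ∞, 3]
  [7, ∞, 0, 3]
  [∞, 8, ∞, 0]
Closure =
  [0, 9, 6, 9]
  [5, 0, 11, 3]
  [7, 11, 0, 3]
  [13, 8, 19, 0]

This is the Floyd-Warshall all-pairs shortest-path computation. For each intermediate vertex k = 0, 1, …, 3, update dist[i][j] ← min(dist[i][j], dist[i][k] + dist[k][j]). The final matrix gives, for each (i, j), the minimum total weight of any directed path from i to j (possibly empty when i = j).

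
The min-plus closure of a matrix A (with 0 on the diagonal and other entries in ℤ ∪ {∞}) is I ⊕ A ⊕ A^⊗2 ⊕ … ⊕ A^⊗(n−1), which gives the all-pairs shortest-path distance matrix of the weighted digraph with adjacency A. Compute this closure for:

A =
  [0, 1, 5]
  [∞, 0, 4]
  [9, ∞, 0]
Closure =
  [0, 1, 5]
  [13, 0, 4]
  [9, 10, 0]

This is the Floyd-Warshall all-pairs shortest-path computation. For each intermediate vertex k = 0, 1, …, 2, update dist[i][j] ← min(dist[i][j], dist[i][k] + dist[k][j]). The final matrix gives, for each (i, j), the minimum total weight of any directed path from i to j (possibly empty when i = j).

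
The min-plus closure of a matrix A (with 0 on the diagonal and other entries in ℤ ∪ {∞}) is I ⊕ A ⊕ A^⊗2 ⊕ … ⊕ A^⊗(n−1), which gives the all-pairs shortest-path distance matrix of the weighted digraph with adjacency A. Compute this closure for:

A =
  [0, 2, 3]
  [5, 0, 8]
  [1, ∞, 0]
Closure =
  [0, 2, 3]
  [5, 0, 8]
  [1, 3, 0]

This is the Floyd-Warshall all-pairs shortest-path computation. For each intermediate vertex k = 0, 1, …, 2, update dist[i][j] ← min(dist[i][j], dist[i][k] + dist[k][j]). The final matrix gives, for each (i, j), the minimum total weight of any directed path from i to j (possibly empty when i = j).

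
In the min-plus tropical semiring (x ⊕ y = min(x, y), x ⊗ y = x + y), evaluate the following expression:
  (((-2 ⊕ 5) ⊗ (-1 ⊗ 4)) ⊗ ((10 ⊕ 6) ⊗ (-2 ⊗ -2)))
(((-2 ⊕ 5) ⊗ (-1 ⊗ 4)) ⊗ ((10 ⊕ 6) ⊗ (-2 ⊗ -2))) = 3

Expand innermost to outermost. Recall ⊕ takes the minimum of its arguments and ⊗ takes their sum. Working out the expression (((-2 ⊕ 5) ⊗ (-1 ⊗ 4)) ⊗ ((10 ⊕ 6) ⊗ (-2 ⊗ -2))) gives 3.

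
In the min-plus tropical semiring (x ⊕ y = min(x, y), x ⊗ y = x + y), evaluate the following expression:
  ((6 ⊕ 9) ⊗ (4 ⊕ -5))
((6 ⊕ 9) ⊗ (4 ⊕ -5)) = 1

Expand innermost to outermost. Recall ⊕ takes the minimum of its arguments and ⊗ takes their sum. Working out the expression ((6 ⊕ 9) ⊗ (4 ⊕ -5)) gives 1.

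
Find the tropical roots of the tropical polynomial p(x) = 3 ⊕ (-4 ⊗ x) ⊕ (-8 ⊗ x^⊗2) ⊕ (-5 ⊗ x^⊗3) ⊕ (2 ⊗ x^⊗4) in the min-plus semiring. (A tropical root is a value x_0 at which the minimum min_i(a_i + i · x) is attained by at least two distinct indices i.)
Roots: {-7, -3, 4, 7}

Each tropical root is a break point of the lower envelope of the lines y = a_i + i · x (there are 5 lines, with slopes 0, 1, ..., 4). Only the lines that attain the minimum somewhere contribute to roots; other lines are dominated. Here the surviving (envelope) indices are i = 4, i = 3, i = 2, i = 1, i = 0.
Intersections between consecutive envelope lines give the roots: for adjacent envelope indices i < j the intersection is x = (a_i − a_j) / (j − i). Reading off the sorted break points: {-7, -3, 4, 7}.
Verification: at each break x_0, at least two indices attain the minimum of min_i(a_i + i · x_0).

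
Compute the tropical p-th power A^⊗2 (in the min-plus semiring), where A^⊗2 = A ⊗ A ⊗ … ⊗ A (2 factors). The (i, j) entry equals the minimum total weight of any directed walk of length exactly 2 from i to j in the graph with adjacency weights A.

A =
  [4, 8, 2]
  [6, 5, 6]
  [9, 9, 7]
A^⊗2 =
  [8, 11, 6]
  [10, 10, 8]
  [13, 14, 11]

Each entry (A^⊗2)_ij equals the minimum over all length-2 walks i = v_0 → v_1 → … → v_2 = j of Σ_t A[v_t][v_{t+1}]. For example, for (i, j) = (0, 2) we minimise over 3 possible intermediate vertex sequences; the minimum is 6, attained along the walk 0 → 0 → 2.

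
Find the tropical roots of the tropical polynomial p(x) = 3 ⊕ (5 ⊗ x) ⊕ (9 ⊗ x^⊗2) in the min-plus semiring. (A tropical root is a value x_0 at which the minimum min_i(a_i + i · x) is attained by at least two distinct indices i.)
Roots: {-4, -2}

Each tropical root is a break point of the lower envelope of the lines y = a_i + i · x (there are 3 lines, with slopes 0, 1, ..., 2). Only the lines that attain the minimum somewhere contribute to roots; other lines are dominated. Here the surviving (envelope) indices are i = 2, i = 1, i = 0.
Intersections between consecutive envelope lines give the roots: for adjacent envelope indices i < j the intersection is x = (a_i − a_j) / (j − i). Reading off the sorted break points: {-4, -2}.
Verification: at each break x_0, at least two indices attain the minimum of min_i(a_i + i · x_0).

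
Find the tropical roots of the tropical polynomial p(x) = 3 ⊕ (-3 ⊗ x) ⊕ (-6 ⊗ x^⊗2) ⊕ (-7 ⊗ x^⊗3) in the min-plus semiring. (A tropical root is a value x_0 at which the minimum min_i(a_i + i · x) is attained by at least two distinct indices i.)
Roots: {1, 3, 6}

Each tropical root is a break point of the lower envelope of the lines y = a_i + i · x (there are 4 lines, with slopes 0, 1, ..., 3). Only the lines that attain the minimum somewhere contribute to roots; other lines are dominated. Here the surviving (envelope) indices are i = 3, i = 2, i = 1, i = 0.
Intersections between consecutive envelope lines give the roots: for adjacent envelope indices i < j the intersection is x = (a_i − a_j) / (j − i). Reading off the sorted break points: {1, 3, 6}.
Verification: at each break x_0, at least two indices attain the minimum of min_i(a_i + i · x_0).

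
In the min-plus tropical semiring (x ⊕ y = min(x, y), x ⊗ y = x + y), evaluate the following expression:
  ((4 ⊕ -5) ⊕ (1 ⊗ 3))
((4 ⊕ -5) ⊕ (1 ⊗ 3)) = -5

Expand innermost to outermost. Recall ⊕ takes the minimum of its arguments and ⊗ takes their sum. Working out the expression ((4 ⊕ -5) ⊕ (1 ⊗ 3)) gives -5.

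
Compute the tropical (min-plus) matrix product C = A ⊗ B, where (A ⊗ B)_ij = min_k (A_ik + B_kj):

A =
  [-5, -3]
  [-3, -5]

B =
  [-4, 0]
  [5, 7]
A ⊗ B =
  [-9, -5]
  [-7, -3]

Apply the min-plus product entry-by-entry:
  C[0][0] = min over k of (A[0][0] + B[0][0] = -5 + -4 = -9, A[0][1] + B[1][0] = -3 + 5 = 2) = -9 (attained at k = 0)
  C[0][1] = min over k of (A[0][0] + B[0][1] = -5 + 0 = -5, A[0][1] + B[1][1] = -3 + 7 = 4) = -5 (attained at k = 0)
  C[1][0] = min over k of (A[1][0] + B[0][0] = -3 + -4 = -7, A[1][1] + B[1][0] = -5 + 5 = 0) = -7 (attained at k = 0)
  C[1][1] = min over k of (A[1][0] + B[0][1] = -3 + 0 = -3, A[1][1] + B[1][1] = -5 + 7 = 2) = -3 (attained at k = 0)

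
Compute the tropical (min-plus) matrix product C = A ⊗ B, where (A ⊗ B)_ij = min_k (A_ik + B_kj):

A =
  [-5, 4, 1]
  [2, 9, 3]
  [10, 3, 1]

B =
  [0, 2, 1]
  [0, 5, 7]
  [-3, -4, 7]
A ⊗ B =
  [-5, -3, -4]
  [0, -1, 3]
  [-2, -3, 8]

Apply the min-plus product entry-by-entry:
  C[0][0] = min over k of (A[0][0] + B[0][0] = -5 + 0 = -5, A[0][1] + B[1][0] = 4 + 0 = 4, A[0][2] + B[2][0] = 1 + -3 = -2) = -5 (attained at k = 0)
  C[0][1] = min over k of (A[0][0] + B[0][1] = -5 + 2 = -3, A[0][1] + B[1][1] = 4 + 5 = 9, A[0][2] + B[2][1] = 1 + -4 = -3) = -3 (attained at k = 0)
  C[0][2] = min over k of (A[0][0] + B[0][2] = -5 + 1 = -4, A[0][1] + B[1][2] = 4 + 7 = 11, A[0][2] + B[2][2] = 1 + 7 = 8) = -4 (attained at k = 0)
  C[1][0] = min over k of (A[1][0] + B[0][0] = 2 + 0 = 2, A[1][1] + B[1][0] = 9 + 0 = 9, A[1][2] + B[2][0] = 3 + -3 = 0) = 0 (attained at k = 2)
  C[1][1] = min over k of (A[1][0] + B[0][1] = 2 + 2 = 4, A[1][1] + B[1][1] = 9 + 5 = 14, A[1][2] + B[2][1] = 3 + -4 = -1) = -1 (attained at k = 2)
  C[1][2] = min over k of (A[1][0] + B[0][2] = 2 + 1 = 3, A[1][1] + B[1][2] = 9 + 7 = 16, A[1][2] + B[2][2] = 3 + 7 = 10) = 3 (attained at k = 0)
  C[2][0] = min over k of (A[2][0] + B[0][0] = 10 + 0 = 10, A[2][1] + B[1][0] = 3 + 0 = 3, A[2][2] + B[2][0] = 1 + -3 = -2) = -2 (attained at k = 2)
  C[2][1] = min over k of (A[2][0] + B[0][1] = 10 + 2 = 12, A[2][1] + B[1][1] = 3 + 5 = 8, A[2][2] + B[2][1] = 1 + -4 = -3) = -3 (attained at k = 2)
  C[2][2] = min over k of (A[2][0] + B[0][2] = 10 + 1 = 11, A[2][1] + B[1][2] = 3 + 7 = 10, A[2][2] + B[2][2] = 1 + 7 = 8) = 8 (attained at k = 2)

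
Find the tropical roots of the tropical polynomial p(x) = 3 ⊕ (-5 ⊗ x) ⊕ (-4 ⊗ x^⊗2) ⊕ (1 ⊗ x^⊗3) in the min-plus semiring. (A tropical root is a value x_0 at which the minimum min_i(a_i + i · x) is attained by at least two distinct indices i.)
Roots: {-5, -1, 8}

Each tropical root is a break point of the lower envelope of the lines y = a_i + i · x (there are 4 lines, with slopes 0, 1, ..., 3). Only the lines that attain the minimum somewhere contribute to roots; other lines are dominated. Here the surviving (envelope) indices are i = 3, i = 2, i = 1, i = 0.
Intersections between consecutive envelope lines give the roots: for adjacent envelope indices i < j the intersection is x = (a_i − a_j) / (j − i). Reading off the sorted break points: {-5, -1, 8}.
Verification: at each break x_0, at least two indices attain the minimum of min_i(a_i + i · x_0).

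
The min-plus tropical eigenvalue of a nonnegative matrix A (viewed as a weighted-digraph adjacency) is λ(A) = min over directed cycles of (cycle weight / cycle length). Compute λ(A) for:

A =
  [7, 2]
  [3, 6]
λ(A) = 5/2

Enumerate directed cycles and compute their means (weight / length). Sample:
  cycle 0 → 0: weight = 7, length = 1, mean = 7/1 ≈ 7.000
  cycle 1 → 1: weight = 6, length = 1, mean = 6/1 ≈ 6.000
  cycle 0 → 1 → 0: weight = 5, length = 2, mean = 5/2 ≈ 2.500
  cycle 1 → 0 → 1: weight = 5, length = 2, mean = 5/2 ≈ 2.500
Minimum mean = 2.500, attained e.g. along the cycle 0 → 1 → 0 with weight 5 and length 2. So λ(A) = 5/2 = 5/2.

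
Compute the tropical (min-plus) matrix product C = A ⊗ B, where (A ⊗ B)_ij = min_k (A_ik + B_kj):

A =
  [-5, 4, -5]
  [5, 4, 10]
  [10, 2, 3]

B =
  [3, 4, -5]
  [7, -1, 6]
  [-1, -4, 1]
A ⊗ B =
  [-6, -9, -10]
  [8, 3, 0]
  [2, -1, 4]

Apply the min-plus product entry-by-entry:
  C[0][0] = min over k of (A[0][0] + B[0][0] = -5 + 3 = -2, A[0][1] + B[1][0] = 4 + 7 = 11, A[0][2] + B[2][0] = -5 + -1 = -6) = -6 (attained at k = 2)
  C[0][1] = min over k of (A[0][0] + B[0][1] = -5 + 4 = -1, A[0][1] + B[1][1] = 4 + -1 = 3, A[0][2] + B[2][1] = -5 + -4 = -9) = -9 (attained at k = 2)
  C[0][2] = min over k of (A[0][0] + B[0][2] = -5 + -5 = -10, A[0][1] + B[1][2] = 4 + 6 = 10, A[0][2] + B[2][2] = -5 + 1 = -4) = -10 (attained at k = 0)
  C[1][0] = min over k of (A[1][0] + B[0][0] = 5 + 3 = 8, A[1][1] + B[1][0] = 4 + 7 = 11, A[1][2] + B[2][0] = 10 + -1 = 9) = 8 (attained at k = 0)
  C[1][1] = min over k of (A[1][0] + B[0][1] = 5 + 4 = 9, A[1][1] + B[1][1] = 4 + -1 = 3, A[1][2] + B[2][1] = 10 + -4 = 6) = 3 (attained at k = 1)
  C[1][2] = min over k of (A[1][0] + B[0][2] = 5 + -5 = 0, A[1][1] + B[1][2] = 4 + 6 = 10, A[1][2] + B[2][2] = 10 + 1 = 11) = 0 (attained at k = 0)
  C[2][0] = min over k of (A[2][0] + B[0][0] = 10 + 3 = 13, A[2][1] + B[1][0] = 2 + 7 = 9, A[2][2] + B[2][0] = 3 + -1 = 2) = 2 (attained at k = 2)
  C[2][1] = min over k of (A[2][0] + B[0][1] = 10 + 4 = 14, A[2][1] + B[1][1] = 2 + -1 = 1, A[2][2] + B[2][1] = 3 + -4 = -1) = -1 (attained at k = 2)
  C[2][2] = min over k of (A[2][0] + B[0][2] = 10 + -5 = 5, A[2][1] + B[1][2] = 2 + 6 = 8, A[2][2] + B[2][2] = 3 + 1 = 4) = 4 (attained at k = 2)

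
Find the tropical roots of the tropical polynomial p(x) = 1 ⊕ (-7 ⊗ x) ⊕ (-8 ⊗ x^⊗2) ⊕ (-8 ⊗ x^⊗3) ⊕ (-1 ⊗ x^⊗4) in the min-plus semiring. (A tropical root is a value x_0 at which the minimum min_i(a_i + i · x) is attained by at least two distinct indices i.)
Roots: {-7, 0, 1, 8}

Each tropical root is a break point of the lower envelope of the lines y = a_i + i · x (there are 5 lines, with slopes 0, 1, ..., 4). Only the lines that attain the minimum somewhere contribute to roots; other lines are dominated. Here the surviving (envelope) indices are i = 4, i = 3, i = 2, i = 1, i = 0.
Intersections between consecutive envelope lines give the roots: for adjacent envelope indices i < j the intersection is x = (a_i − a_j) / (j − i). Reading off the sorted break points: {-7, 0, 1, 8}.
Verification: at each break x_0, at least two indices attain the minimum of min_i(a_i + i · x_0).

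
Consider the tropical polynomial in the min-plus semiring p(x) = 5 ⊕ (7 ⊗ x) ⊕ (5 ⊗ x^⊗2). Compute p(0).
p(0) = 5

A tropical monomial a ⊗ x^⊗i evaluates to a + i · x. Evaluating each term at x = 0:
  Term 0 contributes 5 + 0 · 0 = 5
  Term 1 contributes 7 + 1 · 0 = 7
  Term 2 contributes 5 + 2 · 0 = 5
p(0) = ⊕ of these = min[5, 7, 5] = 5.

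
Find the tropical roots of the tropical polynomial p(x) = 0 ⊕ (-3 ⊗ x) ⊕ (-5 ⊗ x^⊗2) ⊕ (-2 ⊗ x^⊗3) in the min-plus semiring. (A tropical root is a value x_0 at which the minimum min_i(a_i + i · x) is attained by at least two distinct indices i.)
Roots: {-3, 2, 3}

Each tropical root is a break point of the lower envelope of the lines y = a_i + i · x (there are 4 lines, with slopes 0, 1, ..., 3). Only the lines that attain the minimum somewhere contribute to roots; other lines are dominated. Here the surviving (envelope) indices are i = 3, i = 2, i = 1, i = 0.
Intersections between consecutive envelope lines give the roots: for adjacent envelope indices i < j the intersection is x = (a_i − a_j) / (j − i). Reading off the sorted break points: {-3, 2, 3}.
Verification: at each break x_0, at least two indices attain the minimum of min_i(a_i + i · x_0).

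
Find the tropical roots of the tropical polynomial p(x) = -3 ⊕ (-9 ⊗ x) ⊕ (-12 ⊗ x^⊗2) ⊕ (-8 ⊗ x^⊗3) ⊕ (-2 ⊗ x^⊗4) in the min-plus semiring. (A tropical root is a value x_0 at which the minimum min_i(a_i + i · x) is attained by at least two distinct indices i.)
Roots: {-6, -4, 3, 6}

Each tropical root is a break point of the lower envelope of the lines y = a_i + i · x (there are 5 lines, with slopes 0, 1, ..., 4). Only the lines that attain the minimum somewhere contribute to roots; other lines are dominated. Here the surviving (envelope) indices are i = 4, i = 3, i = 2, i = 1, i = 0.
Intersections between consecutive envelope lines give the roots: for adjacent envelope indices i < j the intersection is x = (a_i − a_j) / (j − i). Reading off the sorted break points: {-6, -4, 3, 6}.
Verification: at each break x_0, at least two indices attain the minimum of min_i(a_i + i · x_0).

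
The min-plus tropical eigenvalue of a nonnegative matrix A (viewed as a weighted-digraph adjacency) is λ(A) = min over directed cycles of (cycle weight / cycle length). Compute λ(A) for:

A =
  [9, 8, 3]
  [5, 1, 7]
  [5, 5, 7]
λ(A) = 1

Enumerate directed cycles and compute their means (weight / length). Sample:
  cycle 0 → 0: weight = 9, length = 1, mean = 9/1 ≈ 9.000
  cycle 1 → 1: weight = 1, length = 1, mean = 1/1 ≈ 1.000
  cycle 2 → 2: weight = 7, length = 1, mean = 7/1 ≈ 7.000
  cycle 0 → 1 → 0: weight = 13, length = 2, mean = 13/2 ≈ 6.500
  cycle 0 → 2 → 0: weight = 8, length = 2, mean = 8/2 ≈ 4.000
  cycle 1 → 0 → 1: weight = 13, length = 2, mean = 13/2 ≈ 6.500
Minimum mean = 1.000, attained e.g. along the cycle 1 → 1 with weight 1 and length 1. So λ(A) = 1/1 = 1.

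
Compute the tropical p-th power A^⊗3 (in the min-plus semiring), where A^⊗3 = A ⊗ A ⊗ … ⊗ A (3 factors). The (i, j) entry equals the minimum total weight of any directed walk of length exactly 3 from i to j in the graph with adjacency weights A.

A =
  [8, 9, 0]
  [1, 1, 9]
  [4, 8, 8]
A^⊗3 =
  [9, 9, 4]
  [3, 3, 2]
  [8, 10, 9]

Each entry (A^⊗3)_ij equals the minimum over all length-3 walks i = v_0 → v_1 → … → v_3 = j of Σ_t A[v_t][v_{t+1}]. For example, for (i, j) = (0, 2) we minimise over 9 possible intermediate vertex sequences; the minimum is 4, attained along the walk 0 → 2 → 0 → 2.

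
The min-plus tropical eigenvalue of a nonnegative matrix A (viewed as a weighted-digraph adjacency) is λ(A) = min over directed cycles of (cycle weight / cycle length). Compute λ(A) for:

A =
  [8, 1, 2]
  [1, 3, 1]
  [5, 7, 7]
λ(A) = 1

Enumerate directed cycles and compute their means (weight / length). Sample:
  cycle 0 → 0: weight = 8, length = 1, mean = 8/1 ≈ 8.000
  cycle 1 → 1: weight = 3, length = 1, mean = 3/1 ≈ 3.000
  cycle 2 → 2: weight = 7, length = 1, mean = 7/1 ≈ 7.000
  cycle 0 → 1 → 0: weight = 2, length = 2, mean = 2/2 ≈ 1.000
  cycle 0 → 2 → 0: weight = 7, length = 2, mean = 7/2 ≈ 3.500
  cycle 1 → 0 → 1: weight = 2, length = 2, mean = 2/2 ≈ 1.000
Minimum mean = 1.000, attained e.g. along the cycle 0 → 1 → 0 with weight 2 and length 2. So λ(A) = 2/2 = 1.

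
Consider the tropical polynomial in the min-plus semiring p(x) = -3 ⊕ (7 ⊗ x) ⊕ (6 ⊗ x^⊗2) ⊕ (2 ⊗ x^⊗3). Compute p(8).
p(8) = -3

A tropical monomial a ⊗ x^⊗i evaluates to a + i · x. Evaluating each term at x = 8:
  Term 0 contributes -3 + 0 · 8 = -3
  Term 1 contributes 7 + 1 · 8 = 15
  Term 2 contributes 6 + 2 · 8 = 22
  Term 3 contributes 2 + 3 · 8 = 26
p(8) = ⊕ of these = min[-3, 15, 22, 26] = -3.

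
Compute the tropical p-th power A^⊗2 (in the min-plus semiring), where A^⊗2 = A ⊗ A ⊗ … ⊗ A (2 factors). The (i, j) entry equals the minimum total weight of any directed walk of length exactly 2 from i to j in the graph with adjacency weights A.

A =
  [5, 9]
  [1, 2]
A^⊗2 =
  [10, 11]
  [3, 4]

Each entry (A^⊗2)_ij equals the minimum over all length-2 walks i = v_0 → v_1 → … → v_2 = j of Σ_t A[v_t][v_{t+1}]. For example, for (i, j) = (0, 1) we minimise over 2 possible intermediate vertex sequences; the minimum is 11, attained along the walk 0 → 1 → 1.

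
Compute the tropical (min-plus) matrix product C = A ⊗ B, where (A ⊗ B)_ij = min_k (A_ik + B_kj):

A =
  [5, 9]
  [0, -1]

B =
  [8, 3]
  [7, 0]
A ⊗ B =
  [13, 8]
  [6, -1]

Apply the min-plus product entry-by-entry:
  C[0][0] = min over k of (A[0][0] + B[0][0] = 5 + 8 = 13, A[0][1] + B[1][0] = 9 + 7 = 16) = 13 (attained at k = 0)
  C[0][1] = min over k of (A[0][0] + B[0][1] = 5 + 3 = 8, A[0][1] + B[1][1] = 9 + 0 = 9) = 8 (attained at k = 0)
  C[1][0] = min over k of (A[1][0] + B[0][0] = 0 + 8 = 8, A[1][1] + B[1][0] = -1 + 7 = 6) = 6 (attained at k = 1)
  C[1][1] = min over k of (A[1][0] + B[0][1] = 0 + 3 = 3, A[1][1] + B[1][1] = -1 + 0 = -1) = -1 (attained at k = 1)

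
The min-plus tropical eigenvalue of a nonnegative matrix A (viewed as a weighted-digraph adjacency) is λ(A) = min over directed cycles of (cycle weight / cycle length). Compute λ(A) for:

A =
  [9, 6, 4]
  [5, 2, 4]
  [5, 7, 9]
λ(A) = 2

Enumerate directed cycles and compute their means (weight / length). Sample:
  cycle 0 → 0: weight = 9, length = 1, mean = 9/1 ≈ 9.000
  cycle 1 → 1: weight = 2, length = 1, mean = 2/1 ≈ 2.000
  cycle 2 → 2: weight = 9, length = 1, mean = 9/1 ≈ 9.000
  cycle 0 → 1 → 0: weight = 11, length = 2, mean = 11/2 ≈ 5.500
  cycle 0 → 2 → 0: weight = 9, length = 2, mean = 9/2 ≈ 4.500
  cycle 1 → 0 → 1: weight = 11, length = 2, mean = 11/2 ≈ 5.500
Minimum mean = 2.000, attained e.g. along the cycle 1 → 1 with weight 2 and length 1. So λ(A) = 2/1 = 2.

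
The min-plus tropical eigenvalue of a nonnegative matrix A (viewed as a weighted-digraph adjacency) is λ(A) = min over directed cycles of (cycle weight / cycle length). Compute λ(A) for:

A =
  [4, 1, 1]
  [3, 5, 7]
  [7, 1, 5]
λ(A) = 5/3

Enumerate directed cycles and compute their means (weight / length). Sample:
  cycle 0 → 0: weight = 4, length = 1, mean = 4/1 ≈ 4.000
  cycle 1 → 1: weight = 5, length = 1, mean = 5/1 ≈ 5.000
  cycle 2 → 2: weight = 5, length = 1, mean = 5/1 ≈ 5.000
  cycle 0 → 1 → 0: weight = 4, length = 2, mean = 4/2 ≈ 2.000
  cycle 0 → 2 → 0: weight = 8, length = 2, mean = 8/2 ≈ 4.000
  cycle 1 → 0 → 1: weight = 4, length = 2, mean = 4/2 ≈ 2.000
Minimum mean = 1.667, attained e.g. along the cycle 0 → 2 → 1 → 0 with weight 5 and length 3. So λ(A) = 5/3 = 5/3.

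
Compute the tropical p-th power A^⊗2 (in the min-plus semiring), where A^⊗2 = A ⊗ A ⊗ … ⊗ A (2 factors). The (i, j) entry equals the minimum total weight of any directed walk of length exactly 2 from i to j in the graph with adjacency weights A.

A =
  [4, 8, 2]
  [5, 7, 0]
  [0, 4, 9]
A^⊗2 =
  [2, 6, 6]
  [0, 4, 7]
  [4, 8, 2]

Each entry (A^⊗2)_ij equals the minimum over all length-2 walks i = v_0 → v_1 → … → v_2 = j of Σ_t A[v_t][v_{t+1}]. For example, for (i, j) = (0, 2) we minimise over 3 possible intermediate vertex sequences; the minimum is 6, attained along the walk 0 → 0 → 2.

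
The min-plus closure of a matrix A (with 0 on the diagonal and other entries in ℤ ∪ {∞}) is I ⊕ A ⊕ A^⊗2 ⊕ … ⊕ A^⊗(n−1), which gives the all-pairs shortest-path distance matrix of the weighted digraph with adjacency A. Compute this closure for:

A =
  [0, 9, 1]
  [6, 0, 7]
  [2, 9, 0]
Closure =
  [0, 9, 1]
  [6, 0, 7]
  [2, 9, 0]

This is the Floyd-Warshall all-pairs shortest-path computation. For each intermediate vertex k = 0, 1, …, 2, update dist[i][j] ← min(dist[i][j], dist[i][k] + dist[k][j]). The final matrix gives, for each (i, j), the minimum total weight of any directed path from i to j (possibly empty when i = j).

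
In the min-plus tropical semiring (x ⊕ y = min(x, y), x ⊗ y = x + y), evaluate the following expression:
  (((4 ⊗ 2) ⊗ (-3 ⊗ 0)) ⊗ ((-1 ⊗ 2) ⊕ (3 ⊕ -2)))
(((4 ⊗ 2) ⊗ (-3 ⊗ 0)) ⊗ ((-1 ⊗ 2) ⊕ (3 ⊕ -2))) = 1

Expand innermost to outermost. Recall ⊕ takes the minimum of its arguments and ⊗ takes their sum. Working out the expression (((4 ⊗ 2) ⊗ (-3 ⊗ 0)) ⊗ ((-1 ⊗ 2) ⊕ (3 ⊕ -2))) gives 1.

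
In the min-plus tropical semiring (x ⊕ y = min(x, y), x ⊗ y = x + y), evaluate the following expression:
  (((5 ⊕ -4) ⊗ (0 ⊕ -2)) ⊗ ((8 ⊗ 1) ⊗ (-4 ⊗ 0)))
(((5 ⊕ -4) ⊗ (0 ⊕ -2)) ⊗ ((8 ⊗ 1) ⊗ (-4 ⊗ 0))) = -1

Expand innermost to outermost. Recall ⊕ takes the minimum of its arguments and ⊗ takes their sum. Working out the expression (((5 ⊕ -4) ⊗ (0 ⊕ -2)) ⊗ ((8 ⊗ 1) ⊗ (-4 ⊗ 0))) gives -1.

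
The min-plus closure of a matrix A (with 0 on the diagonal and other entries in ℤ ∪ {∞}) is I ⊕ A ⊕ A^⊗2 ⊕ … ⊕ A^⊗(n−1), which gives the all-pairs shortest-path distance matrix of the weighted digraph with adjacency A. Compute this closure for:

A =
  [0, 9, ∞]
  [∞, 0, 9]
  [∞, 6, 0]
Closure =
  [0, 9, 18]
  [∞, 0, 9]
  [∞, 6, 0]

This is the Floyd-Warshall all-pairs shortest-path computation. For each intermediate vertex k = 0, 1, …, 2, update dist[i][j] ← min(dist[i][j], dist[i][k] + dist[k][j]). The final matrix gives, for each (i, j), the minimum total weight of any directed path from i to j (possibly empty when i = j).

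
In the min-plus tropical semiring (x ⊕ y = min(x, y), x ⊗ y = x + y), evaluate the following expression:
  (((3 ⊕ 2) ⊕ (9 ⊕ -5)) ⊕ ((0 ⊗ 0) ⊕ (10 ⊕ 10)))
(((3 ⊕ 2) ⊕ (9 ⊕ -5)) ⊕ ((0 ⊗ 0) ⊕ (10 ⊕ 10))) = -5

Expand innermost to outermost. Recall ⊕ takes the minimum of its arguments and ⊗ takes their sum. Working out the expression (((3 ⊕ 2) ⊕ (9 ⊕ -5)) ⊕ ((0 ⊗ 0) ⊕ (10 ⊕ 10))) gives -5.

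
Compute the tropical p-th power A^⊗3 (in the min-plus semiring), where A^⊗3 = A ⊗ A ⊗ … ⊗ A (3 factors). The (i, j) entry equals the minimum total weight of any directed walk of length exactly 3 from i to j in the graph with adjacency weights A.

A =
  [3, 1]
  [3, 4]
A^⊗3 =
  [7, 5]
  [7, 7]

Each entry (A^⊗3)_ij equals the minimum over all length-3 walks i = v_0 → v_1 → … → v_3 = j of Σ_t A[v_t][v_{t+1}]. For example, for (i, j) = (0, 1) we minimise over 4 possible intermediate vertex sequences; the minimum is 5, attained along the walk 0 → 1 → 0 → 1.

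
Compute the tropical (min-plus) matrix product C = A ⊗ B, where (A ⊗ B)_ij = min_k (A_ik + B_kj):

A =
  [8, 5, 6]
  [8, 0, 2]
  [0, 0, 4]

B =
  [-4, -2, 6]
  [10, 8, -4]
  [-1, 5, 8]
A ⊗ B =
  [4, 6, 1]
  [1, 6, -4]
  [-4, -2, -4]

Apply the min-plus product entry-by-entry:
  C[0][0] = min over k of (A[0][0] + B[0][0] = 8 + -4 = 4, A[0][1] + B[1][0] = 5 + 10 = 15, A[0][2] + B[2][0] = 6 + -1 = 5) = 4 (attained at k = 0)
  C[0][1] = min over k of (A[0][0] + B[0][1] = 8 + -2 = 6, A[0][1] + B[1][1] = 5 + 8 = 13, A[0][2] + B[2][1] = 6 + 5 = 11) = 6 (attained at k = 0)
  C[0][2] = min over k of (A[0][0] + B[0][2] = 8 + 6 = 14, A[0][1] + B[1][2] = 5 + -4 = 1, A[0][2] + B[2][2] = 6 + 8 = 14) = 1 (attained at k = 1)
  C[1][0] = min over k of (A[1][0] + B[0][0] = 8 + -4 = 4, A[1][1] + B[1][0] = 0 + 10 = 10, A[1][2] + B[2][0] = 2 + -1 = 1) = 1 (attained at k = 2)
  C[1][1] = min over k of (A[1][0] + B[0][1] = 8 + -2 = 6, A[1][1] + B[1][1] = 0 + 8 = 8, A[1][2] + B[2][1] = 2 + 5 = 7) = 6 (attained at k = 0)
  C[1][2] = min over k of (A[1][0] + B[0][2] = 8 + 6 = 14, A[1][1] + B[1][2] = 0 + -4 = -4, A[1][2] + B[2][2] = 2 + 8 = 10) = -4 (attained at k = 1)
  C[2][0] = min over k of (A[2][0] + B[0][0] = 0 + -4 = -4, A[2][1] + B[1][0] = 0 + 10 = 10, A[2][2] + B[2][0] = 4 + -1 = 3) = -4 (attained at k = 0)
  C[2][1] = min over k of (A[2][0] + B[0][1] = 0 + -2 = -2, A[2][1] + B[1][1] = 0 + 8 = 8, A[2][2] + B[2][1] = 4 + 5 = 9) = -2 (attained at k = 0)
  C[2][2] = min over k of (A[2][0] + B[0][2] = 0 + 6 = 6, A[2][1] + B[1][2] = 0 + -4 = -4, A[2][2] + B[2][2] = 4 + 8 = 12) = -4 (attained at k = 1)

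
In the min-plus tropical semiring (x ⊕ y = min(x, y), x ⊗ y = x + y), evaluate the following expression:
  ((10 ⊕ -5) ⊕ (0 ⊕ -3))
((10 ⊕ -5) ⊕ (0 ⊕ -3)) = -5

Expand innermost to outermost. Recall ⊕ takes the minimum of its arguments and ⊗ takes their sum. Working out the expression ((10 ⊕ -5) ⊕ (0 ⊕ -3)) gives -5.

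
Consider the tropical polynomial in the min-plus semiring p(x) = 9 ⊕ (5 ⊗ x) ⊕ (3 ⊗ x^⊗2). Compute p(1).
p(1) = 5

A tropical monomial a ⊗ x^⊗i evaluates to a + i · x. Evaluating each term at x = 1:
  Term 0 contributes 9 + 0 · 1 = 9
  Term 1 contributes 5 + 1 · 1 = 6
  Term 2 contributes 3 + 2 · 1 = 5
p(1) = ⊕ of these = min[9, 6, 5] = 5.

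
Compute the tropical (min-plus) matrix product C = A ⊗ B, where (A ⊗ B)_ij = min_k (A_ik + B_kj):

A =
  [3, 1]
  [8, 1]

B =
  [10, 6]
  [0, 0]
A ⊗ B =
  [1, 1]
  [1, 1]

Apply the min-plus product entry-by-entry:
  C[0][0] = min over k of (A[0][0] + B[0][0] = 3 + 10 = 13, A[0][1] + B[1][0] = 1 + 0 = 1) = 1 (attained at k = 1)
  C[0][1] = min over k of (A[0][0] + B[0][1] = 3 + 6 = 9, A[0][1] + B[1][1] = 1 + 0 = 1) = 1 (attained at k = 1)
  C[1][0] = min over k of (A[1][0] + B[0][0] = 8 + 10 = 18, A[1][1] + B[1][0] = 1 + 0 = 1) = 1 (attained at k = 1)
  C[1][1] = min over k of (A[1][0] + B[0][1] = 8 + 6 = 14, A[1][1] + B[1][1] = 1 + 0 = 1) = 1 (attained at k = 1)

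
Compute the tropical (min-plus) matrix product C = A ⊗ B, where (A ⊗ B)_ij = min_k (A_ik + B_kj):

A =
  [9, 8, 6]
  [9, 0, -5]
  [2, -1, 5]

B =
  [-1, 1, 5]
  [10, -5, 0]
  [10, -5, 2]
A ⊗ B =
  [8, 1, 8]
  [5, -10, -3]
  [1, -6, -1]

Apply the min-plus product entry-by-entry:
  C[0][0] = min over k of (A[0][0] + B[0][0] = 9 + -1 = 8, A[0][1] + B[1][0] = 8 + 10 = 18, A[0][2] + B[2][0] = 6 + 10 = 16) = 8 (attained at k = 0)
  C[0][1] = min over k of (A[0][0] + B[0][1] = 9 + 1 = 10, A[0][1] + B[1][1] = 8 + -5 = 3, A[0][2] + B[2][1] = 6 + -5 = 1) = 1 (attained at k = 2)
  C[0][2] = min over k of (A[0][0] + B[0][2] = 9 + 5 = 14, A[0][1] + B[1][2] = 8 + 0 = 8, A[0][2] + B[2][2] = 6 + 2 = 8) = 8 (attained at k = 1)
  C[1][0] = min over k of (A[1][0] + B[0][0] = 9 + -1 = 8, A[1][1] + B[1][0] = 0 + 10 = 10, A[1][2] + B[2][0] = -5 + 10 = 5) = 5 (attained at k = 2)
  C[1][1] = min over k of (A[1][0] + B[0][1] = 9 + 1 = 10, A[1][1] + B[1][1] = 0 + -5 = -5, A[1][2] + B[2][1] = -5 + -5 = -10) = -10 (attained at k = 2)
  C[1][2] = min over k of (A[1][0] + B[0][2] = 9 + 5 = 14, A[1][1] + B[1][2] = 0 + 0 = 0, A[1][2] + B[2][2] = -5 + 2 = -3) = -3 (attained at k = 2)
  C[2][0] = min over k of (A[2][0] + B[0][0] = 2 + -1 = 1, A[2][1] + B[1][0] = -1 + 10 = 9, A[2][2] + B[2][0] = 5 + 10 = 15) = 1 (attained at k = 0)
  C[2][1] = min over k of (A[2][0] + B[0][1] = 2 + 1 = 3, A[2][1] + B[1][1] = -1 + -5 = -6, A[2][2] + B[2][1] = 5 + -5 = 0) = -6 (attained at k = 1)
  C[2][2] = min over k of (A[2][0] + B[0][2] = 2 + 5 = 7, A[2][1] + B[1][2] = -1 + 0 = -1, A[2][2] + B[2][2] = 5 + 2 = 7) = -1 (attained at k = 1)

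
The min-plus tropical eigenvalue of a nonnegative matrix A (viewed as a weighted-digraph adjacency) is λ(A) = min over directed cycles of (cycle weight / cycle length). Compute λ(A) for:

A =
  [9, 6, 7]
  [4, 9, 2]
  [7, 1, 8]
λ(A) = 3/2

Enumerate directed cycles and compute their means (weight / length). Sample:
  cycle 0 → 0: weight = 9, length = 1, mean = 9/1 ≈ 9.000
  cycle 1 → 1: weight = 9, length = 1, mean = 9/1 ≈ 9.000
  cycle 2 → 2: weight = 8, length = 1, mean = 8/1 ≈ 8.000
  cycle 0 → 1 → 0: weight = 10, length = 2, mean = 10/2 ≈ 5.000
  cycle 0 → 2 → 0: weight = 14, length = 2, mean = 14/2 ≈ 7.000
  cycle 1 → 0 → 1: weight = 10, length = 2, mean = 10/2 ≈ 5.000
Minimum mean = 1.500, attained e.g. along the cycle 1 → 2 → 1 with weight 3 and length 2. So λ(A) = 3/2 = 3/2.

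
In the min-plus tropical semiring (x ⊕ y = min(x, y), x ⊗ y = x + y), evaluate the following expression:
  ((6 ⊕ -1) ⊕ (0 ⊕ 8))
((6 ⊕ -1) ⊕ (0 ⊕ 8)) = -1

Expand innermost to outermost. Recall ⊕ takes the minimum of its arguments and ⊗ takes their sum. Working out the expression ((6 ⊕ -1) ⊕ (0 ⊕ 8)) gives -1.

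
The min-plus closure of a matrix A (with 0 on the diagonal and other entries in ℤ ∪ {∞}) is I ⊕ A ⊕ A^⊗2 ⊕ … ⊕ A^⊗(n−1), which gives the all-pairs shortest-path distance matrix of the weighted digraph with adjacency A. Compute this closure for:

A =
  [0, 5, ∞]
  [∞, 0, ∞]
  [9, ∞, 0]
Closure =
  [0, 5, ∞]
  [∞, 0, ∞]
  [9, 14, 0]

This is the Floyd-Warshall all-pairs shortest-path computation. For each intermediate vertex k = 0, 1, …, 2, update dist[i][j] ← min(dist[i][j], dist[i][k] + dist[k][j]). The final matrix gives, for each (i, j), the minimum total weight of any directed path from i to j (possibly empty when i = j).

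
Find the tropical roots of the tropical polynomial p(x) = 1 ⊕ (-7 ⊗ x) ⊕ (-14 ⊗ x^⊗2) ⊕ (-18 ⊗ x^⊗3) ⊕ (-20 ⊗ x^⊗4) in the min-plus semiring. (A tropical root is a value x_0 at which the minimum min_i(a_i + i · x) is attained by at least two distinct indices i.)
Roots: {2, 4, 7, 8}

Each tropical root is a break point of the lower envelope of the lines y = a_i + i · x (there are 5 lines, with slopes 0, 1, ..., 4). Only the lines that attain the minimum somewhere contribute to roots; other lines are dominated. Here the surviving (envelope) indices are i = 4, i = 3, i = 2, i = 1, i = 0.
Intersections between consecutive envelope lines give the roots: for adjacent envelope indices i < j the intersection is x = (a_i − a_j) / (j − i). Reading off the sorted break points: {2, 4, 7, 8}.
Verification: at each break x_0, at least two indices attain the minimum of min_i(a_i + i · x_0).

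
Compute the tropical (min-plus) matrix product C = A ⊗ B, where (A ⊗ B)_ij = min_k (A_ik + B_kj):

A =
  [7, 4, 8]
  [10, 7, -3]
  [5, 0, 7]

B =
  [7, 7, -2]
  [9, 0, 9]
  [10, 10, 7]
A ⊗ B =
  [13, 4, 5]
  [7, 7, 4]
  [9, 0, 3]

Apply the min-plus product entry-by-entry:
  C[0][0] = min over k of (A[0][0] + B[0][0] = 7 + 7 = 14, A[0][1] + B[1][0] = 4 + 9 = 13, A[0][2] + B[2][0] = 8 + 10 = 18) = 13 (attained at k = 1)
  C[0][1] = min over k of (A[0][0] + B[0][1] = 7 + 7 = 14, A[0][1] + B[1][1] = 4 + 0 = 4, A[0][2] + B[2][1] = 8 + 10 = 18) = 4 (attained at k = 1)
  C[0][2] = min over k of (A[0][0] + B[0][2] = 7 + -2 = 5, A[0][1] + B[1][2] = 4 + 9 = 13, A[0][2] + B[2][2] = 8 + 7 = 15) = 5 (attained at k = 0)
  C[1][0] = min over k of (A[1][0] + B[0][0] = 10 + 7 = 17, A[1][1] + B[1][0] = 7 + 9 = 16, A[1][2] + B[2][0] = -3 + 10 = 7) = 7 (attained at k = 2)
  C[1][1] = min over k of (A[1][0] + B[0][1] = 10 + 7 = 17, A[1][1] + B[1][1] = 7 + 0 = 7, A[1][2] + B[2][1] = -3 + 10 = 7) = 7 (attained at k = 1)
  C[1][2] = min over k of (A[1][0] + B[0][2] = 10 + -2 = 8, A[1][1] + B[1][2] = 7 + 9 = 16, A[1][2] + B[2][2] = -3 + 7 = 4) = 4 (attained at k = 2)
  C[2][0] = min over k of (A[2][0] + B[0][0] = 5 + 7 = 12, A[2][1] + B[1][0] = 0 + 9 = 9, A[2][2] + B[2][0] = 7 + 10 = 17) = 9 (attained at k = 1)
  C[2][1] = min over k of (A[2][0] + B[0][1] = 5 + 7 = 12, A[2][1] + B[1][1] = 0 + 0 = 0, A[2][2] + B[2][1] = 7 + 10 = 17) = 0 (attained at k = 1)
  C[2][2] = min over k of (A[2][0] + B[0][2] = 5 + -2 = 3, A[2][1] + B[1][2] = 0 + 9 = 9, A[2][2] + B[2][2] = 7 + 7 = 14) = 3 (attained at k = 0)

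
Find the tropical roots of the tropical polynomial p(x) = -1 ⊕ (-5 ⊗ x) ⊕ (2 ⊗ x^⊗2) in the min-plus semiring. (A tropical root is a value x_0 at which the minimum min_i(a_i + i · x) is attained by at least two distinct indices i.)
Roots: {-7, 4}

Each tropical root is a break point of the lower envelope of the lines y = a_i + i · x (there are 3 lines, with slopes 0, 1, ..., 2). Only the lines that attain the minimum somewhere contribute to roots; other lines are dominated. Here the surviving (envelope) indices are i = 2, i = 1, i = 0.
Intersections between consecutive envelope lines give the roots: for adjacent envelope indices i < j the intersection is x = (a_i − a_j) / (j − i). Reading off the sorted break points: {-7, 4}.
Verification: at each break x_0, at least two indices attain the minimum of min_i(a_i + i · x_0).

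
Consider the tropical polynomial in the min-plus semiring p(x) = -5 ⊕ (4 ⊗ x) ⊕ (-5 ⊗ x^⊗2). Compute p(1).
p(1) = -5

A tropical monomial a ⊗ x^⊗i evaluates to a + i · x. Evaluating each term at x = 1:
  Term 0 contributes -5 + 0 · 1 = -5
  Term 1 contributes 4 + 1 · 1 = 5
  Term 2 contributes -5 + 2 · 1 = -3
p(1) = ⊕ of these = min[-5, 5, -3] = -5.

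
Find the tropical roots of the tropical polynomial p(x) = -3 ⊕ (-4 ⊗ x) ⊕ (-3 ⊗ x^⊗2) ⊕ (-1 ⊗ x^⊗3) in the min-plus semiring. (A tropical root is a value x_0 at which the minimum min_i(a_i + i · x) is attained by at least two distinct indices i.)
Roots: {-2, -1, 1}

Each tropical root is a break point of the lower envelope of the lines y = a_i + i · x (there are 4 lines, with slopes 0, 1, ..., 3). Only the lines that attain the minimum somewhere contribute to roots; other lines are dominated. Here the surviving (envelope) indices are i = 3, i = 2, i = 1, i = 0.
Intersections between consecutive envelope lines give the roots: for adjacent envelope indices i < j the intersection is x = (a_i − a_j) / (j − i). Reading off the sorted break points: {-2, -1, 1}.
Verification: at each break x_0, at least two indices attain the minimum of min_i(a_i + i · x_0).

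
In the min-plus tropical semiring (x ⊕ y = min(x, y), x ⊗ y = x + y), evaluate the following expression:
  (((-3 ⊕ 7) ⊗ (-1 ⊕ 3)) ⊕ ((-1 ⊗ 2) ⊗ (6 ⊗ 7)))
(((-3 ⊕ 7) ⊗ (-1 ⊕ 3)) ⊕ ((-1 ⊗ 2) ⊗ (6 ⊗ 7))) = -4

Expand innermost to outermost. Recall ⊕ takes the minimum of its arguments and ⊗ takes their sum. Working out the expression (((-3 ⊕ 7) ⊗ (-1 ⊕ 3)) ⊕ ((-1 ⊗ 2) ⊗ (6 ⊗ 7))) gives -4.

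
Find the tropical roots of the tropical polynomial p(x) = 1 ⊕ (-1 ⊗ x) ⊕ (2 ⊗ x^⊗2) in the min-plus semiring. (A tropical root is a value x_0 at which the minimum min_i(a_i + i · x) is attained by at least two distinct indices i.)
Roots: {-3, 2}

Each tropical root is a break point of the lower envelope of the lines y = a_i + i · x (there are 3 lines, with slopes 0, 1, ..., 2). Only the lines that attain the minimum somewhere contribute to roots; other lines are dominated. Here the surviving (envelope) indices are i = 2, i = 1, i = 0.
Intersections between consecutive envelope lines give the roots: for adjacent envelope indices i < j the intersection is x = (a_i − a_j) / (j − i). Reading off the sorted break points: {-3, 2}.
Verification: at each break x_0, at least two indices attain the minimum of min_i(a_i + i · x_0).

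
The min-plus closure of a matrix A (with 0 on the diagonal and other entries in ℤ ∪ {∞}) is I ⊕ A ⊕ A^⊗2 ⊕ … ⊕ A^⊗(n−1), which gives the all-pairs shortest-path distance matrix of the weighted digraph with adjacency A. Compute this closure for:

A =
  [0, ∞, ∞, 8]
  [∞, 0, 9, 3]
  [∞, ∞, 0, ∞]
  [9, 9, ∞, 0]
Closure =
  [0, 17, 26, 8]
  [12, 0, 9, 3]
  [∞, ∞, 0, ∞]
  [9, 9, 18, 0]

This is the Floyd-Warshall all-pairs shortest-path computation. For each intermediate vertex k = 0, 1, …, 3, update dist[i][j] ← min(dist[i][j], dist[i][k] + dist[k][j]). The final matrix gives, for each (i, j), the minimum total weight of any directed path from i to j (possibly empty when i = j).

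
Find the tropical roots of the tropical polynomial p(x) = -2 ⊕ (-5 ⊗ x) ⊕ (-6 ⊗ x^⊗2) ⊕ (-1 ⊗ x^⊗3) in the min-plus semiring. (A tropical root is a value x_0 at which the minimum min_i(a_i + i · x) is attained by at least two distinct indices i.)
Roots: {-5, 1, 3}

Each tropical root is a break point of the lower envelope of the lines y = a_i + i · x (there are 4 lines, with slopes 0, 1, ..., 3). Only the lines that attain the minimum somewhere contribute to roots; other lines are dominated. Here the surviving (envelope) indices are i = 3, i = 2, i = 1, i = 0.
Intersections between consecutive envelope lines give the roots: for adjacent envelope indices i < j the intersection is x = (a_i − a_j) / (j − i). Reading off the sorted break points: {-5, 1, 3}.
Verification: at each break x_0, at least two indices attain the minimum of min_i(a_i + i · x_0).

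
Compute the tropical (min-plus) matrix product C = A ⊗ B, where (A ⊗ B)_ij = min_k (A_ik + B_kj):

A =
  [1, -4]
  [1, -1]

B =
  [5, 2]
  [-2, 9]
A ⊗ B =
  [-6, 3]
  [-3, 3]

Apply the min-plus product entry-by-entry:
  C[0][0] = min over k of (A[0][0] + B[0][0] = 1 + 5 = 6, A[0][1] + B[1][0] = -4 + -2 = -6) = -6 (attained at k = 1)
  C[0][1] = min over k of (A[0][0] + B[0][1] = 1 + 2 = 3, A[0][1] + B[1][1] = -4 + 9 = 5) = 3 (attained at k = 0)
  C[1][0] = min over k of (A[1][0] + B[0][0] = 1 + 5 = 6, A[1][1] + B[1][0] = -1 + -2 = -3) = -3 (attained at k = 1)
  C[1][1] = min over k of (A[1][0] + B[0][1] = 1 + 2 = 3, A[1][1] + B[1][1] = -1 + 9 = 8) = 3 (attained at k = 0)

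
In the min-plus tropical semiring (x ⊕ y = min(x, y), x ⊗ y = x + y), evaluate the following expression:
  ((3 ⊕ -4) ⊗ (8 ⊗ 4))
((3 ⊕ -4) ⊗ (8 ⊗ 4)) = 8

Expand innermost to outermost. Recall ⊕ takes the minimum of its arguments and ⊗ takes their sum. Working out the expression ((3 ⊕ -4) ⊗ (8 ⊗ 4)) gives 8.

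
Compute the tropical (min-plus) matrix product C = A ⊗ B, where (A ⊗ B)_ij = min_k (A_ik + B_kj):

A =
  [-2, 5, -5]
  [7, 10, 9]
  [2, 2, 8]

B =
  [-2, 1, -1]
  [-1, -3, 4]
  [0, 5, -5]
A ⊗ B =
  [-5, -1, -10]
  [5, 7, 4]
  [0, -1, 1]

Apply the min-plus product entry-by-entry:
  C[0][0] = min over k of (A[0][0] + B[0][0] = -2 + -2 = -4, A[0][1] + B[1][0] = 5 + -1 = 4, A[0][2] + B[2][0] = -5 + 0 = -5) = -5 (attained at k = 2)
  C[0][1] = min over k of (A[0][0] + B[0][1] = -2 + 1 = -1, A[0][1] + B[1][1] = 5 + -3 = 2, A[0][2] + B[2][1] = -5 + 5 = 0) = -1 (attained at k = 0)
  C[0][2] = min over k of (A[0][0] + B[0][2] = -2 + -1 = -3, A[0][1] + B[1][2] = 5 + 4 = 9, A[0][2] + B[2][2] = -5 + -5 = -10) = -10 (attained at k = 2)
  C[1][0] = min over k of (A[1][0] + B[0][0] = 7 + -2 = 5, A[1][1] + B[1][0] = 10 + -1 = 9, A[1][2] + B[2][0] = 9 + 0 = 9) = 5 (attained at k = 0)
  C[1][1] = min over k of (A[1][0] + B[0][1] = 7 + 1 = 8, A[1][1] + B[1][1] = 10 + -3 = 7, A[1][2] + B[2][1] = 9 + 5 = 14) = 7 (attained at k = 1)
  C[1][2] = min over k of (A[1][0] + B[0][2] = 7 + -1 = 6, A[1][1] + B[1][2] = 10 + 4 = 14, A[1][2] + B[2][2] = 9 + -5 = 4) = 4 (attained at k = 2)
  C[2][0] = min over k of (A[2][0] + B[0][0] = 2 + -2 = 0, A[2][1] + B[1][0] = 2 + -1 = 1, A[2][2] + B[2][0] = 8 + 0 = 8) = 0 (attained at k = 0)
  C[2][1] = min over k of (A[2][0] + B[0][1] = 2 + 1 = 3, A[2][1] + B[1][1] = 2 + -3 = -1, A[2][2] + B[2][1] = 8 + 5 = 13) = -1 (attained at k = 1)
  C[2][2] = min over k of (A[2][0] + B[0][2] = 2 + -1 = 1, A[2][1] + B[1][2] = 2 + 4 = 6, A[2][2] + B[2][2] = 8 + -5 = 3) = 1 (attained at k = 0)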